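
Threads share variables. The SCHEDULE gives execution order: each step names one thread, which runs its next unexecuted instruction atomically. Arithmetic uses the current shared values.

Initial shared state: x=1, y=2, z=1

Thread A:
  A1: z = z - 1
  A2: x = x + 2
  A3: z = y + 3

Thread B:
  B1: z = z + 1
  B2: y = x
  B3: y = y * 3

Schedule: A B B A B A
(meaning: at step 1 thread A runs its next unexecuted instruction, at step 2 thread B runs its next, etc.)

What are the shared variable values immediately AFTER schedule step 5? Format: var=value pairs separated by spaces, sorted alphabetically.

Step 1: thread A executes A1 (z = z - 1). Shared: x=1 y=2 z=0. PCs: A@1 B@0
Step 2: thread B executes B1 (z = z + 1). Shared: x=1 y=2 z=1. PCs: A@1 B@1
Step 3: thread B executes B2 (y = x). Shared: x=1 y=1 z=1. PCs: A@1 B@2
Step 4: thread A executes A2 (x = x + 2). Shared: x=3 y=1 z=1. PCs: A@2 B@2
Step 5: thread B executes B3 (y = y * 3). Shared: x=3 y=3 z=1. PCs: A@2 B@3

Answer: x=3 y=3 z=1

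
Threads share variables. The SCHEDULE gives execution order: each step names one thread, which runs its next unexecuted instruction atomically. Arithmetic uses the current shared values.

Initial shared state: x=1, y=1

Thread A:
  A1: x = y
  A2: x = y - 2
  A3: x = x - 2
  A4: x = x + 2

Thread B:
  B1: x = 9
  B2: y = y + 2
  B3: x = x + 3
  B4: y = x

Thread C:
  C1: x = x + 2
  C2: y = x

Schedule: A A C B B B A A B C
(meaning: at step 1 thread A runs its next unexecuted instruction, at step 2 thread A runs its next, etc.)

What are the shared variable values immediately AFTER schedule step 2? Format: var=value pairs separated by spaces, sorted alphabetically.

Step 1: thread A executes A1 (x = y). Shared: x=1 y=1. PCs: A@1 B@0 C@0
Step 2: thread A executes A2 (x = y - 2). Shared: x=-1 y=1. PCs: A@2 B@0 C@0

Answer: x=-1 y=1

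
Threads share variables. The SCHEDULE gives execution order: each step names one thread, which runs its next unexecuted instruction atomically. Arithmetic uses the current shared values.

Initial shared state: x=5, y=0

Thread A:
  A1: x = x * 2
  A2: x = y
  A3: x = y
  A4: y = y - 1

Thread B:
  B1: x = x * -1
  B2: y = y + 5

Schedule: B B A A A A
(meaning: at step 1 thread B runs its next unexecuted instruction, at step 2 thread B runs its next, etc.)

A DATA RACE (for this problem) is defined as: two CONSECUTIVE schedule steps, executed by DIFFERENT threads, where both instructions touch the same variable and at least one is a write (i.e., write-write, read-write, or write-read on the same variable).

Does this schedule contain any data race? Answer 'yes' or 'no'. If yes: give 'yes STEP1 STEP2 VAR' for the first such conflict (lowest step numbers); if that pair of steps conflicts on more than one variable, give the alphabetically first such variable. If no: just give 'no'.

Steps 1,2: same thread (B). No race.
Steps 2,3: B(r=y,w=y) vs A(r=x,w=x). No conflict.
Steps 3,4: same thread (A). No race.
Steps 4,5: same thread (A). No race.
Steps 5,6: same thread (A). No race.

Answer: no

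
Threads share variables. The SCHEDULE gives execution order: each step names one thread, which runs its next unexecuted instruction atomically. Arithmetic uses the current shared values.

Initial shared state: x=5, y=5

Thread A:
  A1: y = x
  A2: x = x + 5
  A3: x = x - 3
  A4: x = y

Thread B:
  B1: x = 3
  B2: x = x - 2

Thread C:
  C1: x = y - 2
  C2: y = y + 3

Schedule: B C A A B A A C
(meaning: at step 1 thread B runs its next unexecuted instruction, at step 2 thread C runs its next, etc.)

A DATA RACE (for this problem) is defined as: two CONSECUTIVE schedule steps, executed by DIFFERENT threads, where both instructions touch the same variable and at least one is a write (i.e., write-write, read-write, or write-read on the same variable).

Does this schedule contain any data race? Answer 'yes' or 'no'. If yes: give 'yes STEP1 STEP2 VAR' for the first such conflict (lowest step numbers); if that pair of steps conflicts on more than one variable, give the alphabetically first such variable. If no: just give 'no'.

Steps 1,2: B(x = 3) vs C(x = y - 2). RACE on x (W-W).
Steps 2,3: C(x = y - 2) vs A(y = x). RACE on x (W-R), y (R-W). Multiple vars; alphabetically first is x.
Steps 3,4: same thread (A). No race.
Steps 4,5: A(x = x + 5) vs B(x = x - 2). RACE on x (W-W).
Steps 5,6: B(x = x - 2) vs A(x = x - 3). RACE on x (W-W).
Steps 6,7: same thread (A). No race.
Steps 7,8: A(x = y) vs C(y = y + 3). RACE on y (R-W).
First conflict at steps 1,2.

Answer: yes 1 2 x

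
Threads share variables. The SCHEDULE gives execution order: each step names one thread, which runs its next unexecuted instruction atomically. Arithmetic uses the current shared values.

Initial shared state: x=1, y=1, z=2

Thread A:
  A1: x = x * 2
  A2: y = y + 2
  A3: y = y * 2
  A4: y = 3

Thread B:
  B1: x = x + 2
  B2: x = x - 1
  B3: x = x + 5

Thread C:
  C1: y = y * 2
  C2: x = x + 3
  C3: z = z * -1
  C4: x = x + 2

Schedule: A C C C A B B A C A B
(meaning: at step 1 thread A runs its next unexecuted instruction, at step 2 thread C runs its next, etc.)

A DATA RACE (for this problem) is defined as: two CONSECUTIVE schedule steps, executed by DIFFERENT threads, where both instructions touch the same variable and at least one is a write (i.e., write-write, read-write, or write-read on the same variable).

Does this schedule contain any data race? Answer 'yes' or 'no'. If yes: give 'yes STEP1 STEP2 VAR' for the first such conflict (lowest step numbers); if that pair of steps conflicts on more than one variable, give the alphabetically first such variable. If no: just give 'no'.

Steps 1,2: A(r=x,w=x) vs C(r=y,w=y). No conflict.
Steps 2,3: same thread (C). No race.
Steps 3,4: same thread (C). No race.
Steps 4,5: C(r=z,w=z) vs A(r=y,w=y). No conflict.
Steps 5,6: A(r=y,w=y) vs B(r=x,w=x). No conflict.
Steps 6,7: same thread (B). No race.
Steps 7,8: B(r=x,w=x) vs A(r=y,w=y). No conflict.
Steps 8,9: A(r=y,w=y) vs C(r=x,w=x). No conflict.
Steps 9,10: C(r=x,w=x) vs A(r=-,w=y). No conflict.
Steps 10,11: A(r=-,w=y) vs B(r=x,w=x). No conflict.

Answer: no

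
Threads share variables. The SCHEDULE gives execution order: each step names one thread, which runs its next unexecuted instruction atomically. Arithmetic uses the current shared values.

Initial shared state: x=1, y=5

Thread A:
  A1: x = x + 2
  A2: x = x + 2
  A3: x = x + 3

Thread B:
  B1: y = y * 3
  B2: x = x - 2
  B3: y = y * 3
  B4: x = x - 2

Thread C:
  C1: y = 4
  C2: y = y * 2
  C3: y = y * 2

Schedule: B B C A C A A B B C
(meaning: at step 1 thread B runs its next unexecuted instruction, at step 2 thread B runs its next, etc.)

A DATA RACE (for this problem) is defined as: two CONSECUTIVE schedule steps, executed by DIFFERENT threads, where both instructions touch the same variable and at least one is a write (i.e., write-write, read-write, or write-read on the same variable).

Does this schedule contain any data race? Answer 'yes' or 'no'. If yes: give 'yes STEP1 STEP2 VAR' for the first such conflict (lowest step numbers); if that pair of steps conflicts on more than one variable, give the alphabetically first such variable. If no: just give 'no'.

Steps 1,2: same thread (B). No race.
Steps 2,3: B(r=x,w=x) vs C(r=-,w=y). No conflict.
Steps 3,4: C(r=-,w=y) vs A(r=x,w=x). No conflict.
Steps 4,5: A(r=x,w=x) vs C(r=y,w=y). No conflict.
Steps 5,6: C(r=y,w=y) vs A(r=x,w=x). No conflict.
Steps 6,7: same thread (A). No race.
Steps 7,8: A(r=x,w=x) vs B(r=y,w=y). No conflict.
Steps 8,9: same thread (B). No race.
Steps 9,10: B(r=x,w=x) vs C(r=y,w=y). No conflict.

Answer: no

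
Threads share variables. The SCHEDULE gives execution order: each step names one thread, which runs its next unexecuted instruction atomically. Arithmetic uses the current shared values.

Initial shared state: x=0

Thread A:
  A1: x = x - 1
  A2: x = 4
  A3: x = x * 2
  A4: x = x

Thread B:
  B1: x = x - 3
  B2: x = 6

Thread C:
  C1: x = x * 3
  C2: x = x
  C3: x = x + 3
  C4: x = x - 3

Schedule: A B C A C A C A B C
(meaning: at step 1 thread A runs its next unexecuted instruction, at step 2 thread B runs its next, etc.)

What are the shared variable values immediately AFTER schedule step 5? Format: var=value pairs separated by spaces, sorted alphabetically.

Step 1: thread A executes A1 (x = x - 1). Shared: x=-1. PCs: A@1 B@0 C@0
Step 2: thread B executes B1 (x = x - 3). Shared: x=-4. PCs: A@1 B@1 C@0
Step 3: thread C executes C1 (x = x * 3). Shared: x=-12. PCs: A@1 B@1 C@1
Step 4: thread A executes A2 (x = 4). Shared: x=4. PCs: A@2 B@1 C@1
Step 5: thread C executes C2 (x = x). Shared: x=4. PCs: A@2 B@1 C@2

Answer: x=4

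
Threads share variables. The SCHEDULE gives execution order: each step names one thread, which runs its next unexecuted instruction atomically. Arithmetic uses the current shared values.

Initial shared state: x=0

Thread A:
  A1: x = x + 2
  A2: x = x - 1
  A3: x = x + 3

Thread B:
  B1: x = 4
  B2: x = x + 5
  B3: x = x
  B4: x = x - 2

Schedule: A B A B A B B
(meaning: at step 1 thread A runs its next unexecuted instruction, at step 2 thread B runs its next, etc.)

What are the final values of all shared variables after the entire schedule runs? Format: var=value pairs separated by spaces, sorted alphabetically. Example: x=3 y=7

Answer: x=9

Derivation:
Step 1: thread A executes A1 (x = x + 2). Shared: x=2. PCs: A@1 B@0
Step 2: thread B executes B1 (x = 4). Shared: x=4. PCs: A@1 B@1
Step 3: thread A executes A2 (x = x - 1). Shared: x=3. PCs: A@2 B@1
Step 4: thread B executes B2 (x = x + 5). Shared: x=8. PCs: A@2 B@2
Step 5: thread A executes A3 (x = x + 3). Shared: x=11. PCs: A@3 B@2
Step 6: thread B executes B3 (x = x). Shared: x=11. PCs: A@3 B@3
Step 7: thread B executes B4 (x = x - 2). Shared: x=9. PCs: A@3 B@4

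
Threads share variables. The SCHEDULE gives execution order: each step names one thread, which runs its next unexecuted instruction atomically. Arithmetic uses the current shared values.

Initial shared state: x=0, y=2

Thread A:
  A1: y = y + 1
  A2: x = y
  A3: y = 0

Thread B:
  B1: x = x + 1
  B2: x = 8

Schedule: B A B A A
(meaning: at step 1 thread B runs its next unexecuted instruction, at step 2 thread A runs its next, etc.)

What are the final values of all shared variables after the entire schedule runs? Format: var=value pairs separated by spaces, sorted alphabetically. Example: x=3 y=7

Step 1: thread B executes B1 (x = x + 1). Shared: x=1 y=2. PCs: A@0 B@1
Step 2: thread A executes A1 (y = y + 1). Shared: x=1 y=3. PCs: A@1 B@1
Step 3: thread B executes B2 (x = 8). Shared: x=8 y=3. PCs: A@1 B@2
Step 4: thread A executes A2 (x = y). Shared: x=3 y=3. PCs: A@2 B@2
Step 5: thread A executes A3 (y = 0). Shared: x=3 y=0. PCs: A@3 B@2

Answer: x=3 y=0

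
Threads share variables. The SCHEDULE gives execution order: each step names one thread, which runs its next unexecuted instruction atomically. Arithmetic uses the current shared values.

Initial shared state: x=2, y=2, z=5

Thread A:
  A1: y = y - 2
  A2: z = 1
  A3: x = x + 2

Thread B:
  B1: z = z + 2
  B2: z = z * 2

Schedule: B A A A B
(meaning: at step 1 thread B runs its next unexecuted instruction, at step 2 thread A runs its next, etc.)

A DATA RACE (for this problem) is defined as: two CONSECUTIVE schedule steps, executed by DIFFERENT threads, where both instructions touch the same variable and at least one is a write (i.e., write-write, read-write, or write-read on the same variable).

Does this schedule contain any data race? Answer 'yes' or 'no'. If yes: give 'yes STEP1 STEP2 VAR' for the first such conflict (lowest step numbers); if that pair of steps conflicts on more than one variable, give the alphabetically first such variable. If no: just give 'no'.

Steps 1,2: B(r=z,w=z) vs A(r=y,w=y). No conflict.
Steps 2,3: same thread (A). No race.
Steps 3,4: same thread (A). No race.
Steps 4,5: A(r=x,w=x) vs B(r=z,w=z). No conflict.

Answer: no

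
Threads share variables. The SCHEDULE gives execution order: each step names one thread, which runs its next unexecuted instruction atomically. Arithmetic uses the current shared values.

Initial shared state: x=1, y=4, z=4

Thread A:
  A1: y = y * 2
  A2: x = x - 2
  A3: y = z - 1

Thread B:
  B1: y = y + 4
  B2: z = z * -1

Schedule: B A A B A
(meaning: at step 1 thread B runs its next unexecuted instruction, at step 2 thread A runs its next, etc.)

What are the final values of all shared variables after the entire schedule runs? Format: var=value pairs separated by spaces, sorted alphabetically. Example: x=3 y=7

Answer: x=-1 y=-5 z=-4

Derivation:
Step 1: thread B executes B1 (y = y + 4). Shared: x=1 y=8 z=4. PCs: A@0 B@1
Step 2: thread A executes A1 (y = y * 2). Shared: x=1 y=16 z=4. PCs: A@1 B@1
Step 3: thread A executes A2 (x = x - 2). Shared: x=-1 y=16 z=4. PCs: A@2 B@1
Step 4: thread B executes B2 (z = z * -1). Shared: x=-1 y=16 z=-4. PCs: A@2 B@2
Step 5: thread A executes A3 (y = z - 1). Shared: x=-1 y=-5 z=-4. PCs: A@3 B@2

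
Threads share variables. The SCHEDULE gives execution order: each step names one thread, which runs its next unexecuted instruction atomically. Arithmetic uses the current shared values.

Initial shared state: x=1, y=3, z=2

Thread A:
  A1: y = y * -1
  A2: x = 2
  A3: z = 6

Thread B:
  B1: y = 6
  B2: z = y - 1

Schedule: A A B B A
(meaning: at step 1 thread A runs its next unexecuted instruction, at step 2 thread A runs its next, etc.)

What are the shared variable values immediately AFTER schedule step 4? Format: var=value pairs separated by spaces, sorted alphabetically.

Step 1: thread A executes A1 (y = y * -1). Shared: x=1 y=-3 z=2. PCs: A@1 B@0
Step 2: thread A executes A2 (x = 2). Shared: x=2 y=-3 z=2. PCs: A@2 B@0
Step 3: thread B executes B1 (y = 6). Shared: x=2 y=6 z=2. PCs: A@2 B@1
Step 4: thread B executes B2 (z = y - 1). Shared: x=2 y=6 z=5. PCs: A@2 B@2

Answer: x=2 y=6 z=5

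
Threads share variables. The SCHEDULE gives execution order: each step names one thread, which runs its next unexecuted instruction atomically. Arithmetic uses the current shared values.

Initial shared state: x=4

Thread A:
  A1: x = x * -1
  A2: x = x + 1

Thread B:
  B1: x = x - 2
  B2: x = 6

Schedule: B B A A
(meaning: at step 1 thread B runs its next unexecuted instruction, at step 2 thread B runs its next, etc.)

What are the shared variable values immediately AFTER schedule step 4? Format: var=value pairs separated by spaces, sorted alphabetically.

Step 1: thread B executes B1 (x = x - 2). Shared: x=2. PCs: A@0 B@1
Step 2: thread B executes B2 (x = 6). Shared: x=6. PCs: A@0 B@2
Step 3: thread A executes A1 (x = x * -1). Shared: x=-6. PCs: A@1 B@2
Step 4: thread A executes A2 (x = x + 1). Shared: x=-5. PCs: A@2 B@2

Answer: x=-5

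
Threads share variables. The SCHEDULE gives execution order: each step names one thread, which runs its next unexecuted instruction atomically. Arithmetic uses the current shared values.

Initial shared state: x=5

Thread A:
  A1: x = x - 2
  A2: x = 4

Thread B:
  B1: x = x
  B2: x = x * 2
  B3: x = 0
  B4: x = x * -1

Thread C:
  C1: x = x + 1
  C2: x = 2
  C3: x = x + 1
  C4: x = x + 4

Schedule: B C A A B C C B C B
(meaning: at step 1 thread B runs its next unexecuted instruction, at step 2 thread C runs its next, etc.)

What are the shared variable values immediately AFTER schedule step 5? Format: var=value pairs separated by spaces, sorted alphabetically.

Step 1: thread B executes B1 (x = x). Shared: x=5. PCs: A@0 B@1 C@0
Step 2: thread C executes C1 (x = x + 1). Shared: x=6. PCs: A@0 B@1 C@1
Step 3: thread A executes A1 (x = x - 2). Shared: x=4. PCs: A@1 B@1 C@1
Step 4: thread A executes A2 (x = 4). Shared: x=4. PCs: A@2 B@1 C@1
Step 5: thread B executes B2 (x = x * 2). Shared: x=8. PCs: A@2 B@2 C@1

Answer: x=8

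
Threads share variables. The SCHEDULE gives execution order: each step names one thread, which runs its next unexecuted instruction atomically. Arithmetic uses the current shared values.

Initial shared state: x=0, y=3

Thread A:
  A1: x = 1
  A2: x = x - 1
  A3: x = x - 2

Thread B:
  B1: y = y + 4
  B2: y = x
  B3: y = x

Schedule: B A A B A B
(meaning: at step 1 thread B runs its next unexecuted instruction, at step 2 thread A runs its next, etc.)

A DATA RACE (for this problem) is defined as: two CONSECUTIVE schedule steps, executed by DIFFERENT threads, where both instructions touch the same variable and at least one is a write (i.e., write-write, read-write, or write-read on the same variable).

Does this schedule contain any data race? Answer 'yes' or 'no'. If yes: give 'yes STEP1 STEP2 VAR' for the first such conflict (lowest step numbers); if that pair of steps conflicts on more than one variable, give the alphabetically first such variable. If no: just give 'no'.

Steps 1,2: B(r=y,w=y) vs A(r=-,w=x). No conflict.
Steps 2,3: same thread (A). No race.
Steps 3,4: A(x = x - 1) vs B(y = x). RACE on x (W-R).
Steps 4,5: B(y = x) vs A(x = x - 2). RACE on x (R-W).
Steps 5,6: A(x = x - 2) vs B(y = x). RACE on x (W-R).
First conflict at steps 3,4.

Answer: yes 3 4 x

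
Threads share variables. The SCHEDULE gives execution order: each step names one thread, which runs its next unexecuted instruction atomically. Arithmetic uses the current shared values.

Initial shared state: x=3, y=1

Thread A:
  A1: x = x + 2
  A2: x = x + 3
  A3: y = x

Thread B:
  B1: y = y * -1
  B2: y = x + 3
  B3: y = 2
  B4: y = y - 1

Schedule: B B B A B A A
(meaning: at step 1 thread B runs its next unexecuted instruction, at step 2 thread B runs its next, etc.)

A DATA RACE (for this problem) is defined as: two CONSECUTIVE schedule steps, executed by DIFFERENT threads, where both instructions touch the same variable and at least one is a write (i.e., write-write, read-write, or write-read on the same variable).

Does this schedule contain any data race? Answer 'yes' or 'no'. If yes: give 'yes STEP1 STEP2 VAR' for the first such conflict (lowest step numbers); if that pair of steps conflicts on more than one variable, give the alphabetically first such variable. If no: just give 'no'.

Steps 1,2: same thread (B). No race.
Steps 2,3: same thread (B). No race.
Steps 3,4: B(r=-,w=y) vs A(r=x,w=x). No conflict.
Steps 4,5: A(r=x,w=x) vs B(r=y,w=y). No conflict.
Steps 5,6: B(r=y,w=y) vs A(r=x,w=x). No conflict.
Steps 6,7: same thread (A). No race.

Answer: no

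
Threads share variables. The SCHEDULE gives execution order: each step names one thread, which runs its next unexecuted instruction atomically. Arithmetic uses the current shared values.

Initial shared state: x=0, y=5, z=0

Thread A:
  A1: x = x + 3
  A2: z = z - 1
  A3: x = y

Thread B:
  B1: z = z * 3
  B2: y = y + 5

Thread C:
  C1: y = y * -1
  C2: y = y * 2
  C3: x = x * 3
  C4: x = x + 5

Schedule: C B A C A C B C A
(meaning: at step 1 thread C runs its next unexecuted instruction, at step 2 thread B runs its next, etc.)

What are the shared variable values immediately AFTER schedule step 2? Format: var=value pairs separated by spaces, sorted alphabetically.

Answer: x=0 y=-5 z=0

Derivation:
Step 1: thread C executes C1 (y = y * -1). Shared: x=0 y=-5 z=0. PCs: A@0 B@0 C@1
Step 2: thread B executes B1 (z = z * 3). Shared: x=0 y=-5 z=0. PCs: A@0 B@1 C@1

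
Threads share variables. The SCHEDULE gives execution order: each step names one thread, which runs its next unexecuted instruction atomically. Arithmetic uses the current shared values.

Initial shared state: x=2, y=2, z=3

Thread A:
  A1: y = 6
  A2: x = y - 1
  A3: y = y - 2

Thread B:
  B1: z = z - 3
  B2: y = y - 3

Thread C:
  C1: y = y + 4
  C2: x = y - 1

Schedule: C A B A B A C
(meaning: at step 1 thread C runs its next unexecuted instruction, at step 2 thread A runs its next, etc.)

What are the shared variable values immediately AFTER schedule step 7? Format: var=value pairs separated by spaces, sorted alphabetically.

Answer: x=0 y=1 z=0

Derivation:
Step 1: thread C executes C1 (y = y + 4). Shared: x=2 y=6 z=3. PCs: A@0 B@0 C@1
Step 2: thread A executes A1 (y = 6). Shared: x=2 y=6 z=3. PCs: A@1 B@0 C@1
Step 3: thread B executes B1 (z = z - 3). Shared: x=2 y=6 z=0. PCs: A@1 B@1 C@1
Step 4: thread A executes A2 (x = y - 1). Shared: x=5 y=6 z=0. PCs: A@2 B@1 C@1
Step 5: thread B executes B2 (y = y - 3). Shared: x=5 y=3 z=0. PCs: A@2 B@2 C@1
Step 6: thread A executes A3 (y = y - 2). Shared: x=5 y=1 z=0. PCs: A@3 B@2 C@1
Step 7: thread C executes C2 (x = y - 1). Shared: x=0 y=1 z=0. PCs: A@3 B@2 C@2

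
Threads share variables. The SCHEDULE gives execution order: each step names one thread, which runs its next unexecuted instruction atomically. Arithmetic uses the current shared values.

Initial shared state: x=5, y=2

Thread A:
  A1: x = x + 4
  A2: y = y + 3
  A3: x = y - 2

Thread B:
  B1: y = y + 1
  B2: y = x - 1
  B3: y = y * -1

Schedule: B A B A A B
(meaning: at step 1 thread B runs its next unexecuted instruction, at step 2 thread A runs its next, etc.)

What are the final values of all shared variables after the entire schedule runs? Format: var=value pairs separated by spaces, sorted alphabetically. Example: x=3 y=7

Answer: x=9 y=-11

Derivation:
Step 1: thread B executes B1 (y = y + 1). Shared: x=5 y=3. PCs: A@0 B@1
Step 2: thread A executes A1 (x = x + 4). Shared: x=9 y=3. PCs: A@1 B@1
Step 3: thread B executes B2 (y = x - 1). Shared: x=9 y=8. PCs: A@1 B@2
Step 4: thread A executes A2 (y = y + 3). Shared: x=9 y=11. PCs: A@2 B@2
Step 5: thread A executes A3 (x = y - 2). Shared: x=9 y=11. PCs: A@3 B@2
Step 6: thread B executes B3 (y = y * -1). Shared: x=9 y=-11. PCs: A@3 B@3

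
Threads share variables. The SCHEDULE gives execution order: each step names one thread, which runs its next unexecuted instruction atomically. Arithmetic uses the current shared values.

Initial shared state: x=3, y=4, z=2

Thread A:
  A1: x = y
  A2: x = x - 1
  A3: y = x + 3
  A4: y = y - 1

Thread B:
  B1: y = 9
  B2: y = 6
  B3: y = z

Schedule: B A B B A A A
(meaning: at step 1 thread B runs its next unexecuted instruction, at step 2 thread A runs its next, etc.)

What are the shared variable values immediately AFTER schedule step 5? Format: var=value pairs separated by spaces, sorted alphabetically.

Answer: x=8 y=2 z=2

Derivation:
Step 1: thread B executes B1 (y = 9). Shared: x=3 y=9 z=2. PCs: A@0 B@1
Step 2: thread A executes A1 (x = y). Shared: x=9 y=9 z=2. PCs: A@1 B@1
Step 3: thread B executes B2 (y = 6). Shared: x=9 y=6 z=2. PCs: A@1 B@2
Step 4: thread B executes B3 (y = z). Shared: x=9 y=2 z=2. PCs: A@1 B@3
Step 5: thread A executes A2 (x = x - 1). Shared: x=8 y=2 z=2. PCs: A@2 B@3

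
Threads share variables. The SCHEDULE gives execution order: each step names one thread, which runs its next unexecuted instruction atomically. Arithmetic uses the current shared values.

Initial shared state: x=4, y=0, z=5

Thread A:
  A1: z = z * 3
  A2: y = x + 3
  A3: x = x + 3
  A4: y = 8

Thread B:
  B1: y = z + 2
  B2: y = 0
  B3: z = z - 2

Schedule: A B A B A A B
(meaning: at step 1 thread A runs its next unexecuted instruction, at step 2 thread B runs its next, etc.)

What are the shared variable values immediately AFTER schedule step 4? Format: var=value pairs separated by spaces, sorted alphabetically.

Step 1: thread A executes A1 (z = z * 3). Shared: x=4 y=0 z=15. PCs: A@1 B@0
Step 2: thread B executes B1 (y = z + 2). Shared: x=4 y=17 z=15. PCs: A@1 B@1
Step 3: thread A executes A2 (y = x + 3). Shared: x=4 y=7 z=15. PCs: A@2 B@1
Step 4: thread B executes B2 (y = 0). Shared: x=4 y=0 z=15. PCs: A@2 B@2

Answer: x=4 y=0 z=15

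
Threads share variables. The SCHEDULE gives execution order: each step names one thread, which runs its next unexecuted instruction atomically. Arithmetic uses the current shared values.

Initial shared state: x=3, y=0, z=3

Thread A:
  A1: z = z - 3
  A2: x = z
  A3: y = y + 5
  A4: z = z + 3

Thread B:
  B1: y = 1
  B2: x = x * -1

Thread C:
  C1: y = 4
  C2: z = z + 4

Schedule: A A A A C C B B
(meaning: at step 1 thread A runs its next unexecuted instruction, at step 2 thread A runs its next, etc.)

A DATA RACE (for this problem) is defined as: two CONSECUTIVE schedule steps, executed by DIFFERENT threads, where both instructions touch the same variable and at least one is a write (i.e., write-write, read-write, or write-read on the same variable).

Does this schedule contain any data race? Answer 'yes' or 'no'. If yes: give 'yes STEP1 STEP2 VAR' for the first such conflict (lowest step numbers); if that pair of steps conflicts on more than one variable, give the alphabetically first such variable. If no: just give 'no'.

Answer: no

Derivation:
Steps 1,2: same thread (A). No race.
Steps 2,3: same thread (A). No race.
Steps 3,4: same thread (A). No race.
Steps 4,5: A(r=z,w=z) vs C(r=-,w=y). No conflict.
Steps 5,6: same thread (C). No race.
Steps 6,7: C(r=z,w=z) vs B(r=-,w=y). No conflict.
Steps 7,8: same thread (B). No race.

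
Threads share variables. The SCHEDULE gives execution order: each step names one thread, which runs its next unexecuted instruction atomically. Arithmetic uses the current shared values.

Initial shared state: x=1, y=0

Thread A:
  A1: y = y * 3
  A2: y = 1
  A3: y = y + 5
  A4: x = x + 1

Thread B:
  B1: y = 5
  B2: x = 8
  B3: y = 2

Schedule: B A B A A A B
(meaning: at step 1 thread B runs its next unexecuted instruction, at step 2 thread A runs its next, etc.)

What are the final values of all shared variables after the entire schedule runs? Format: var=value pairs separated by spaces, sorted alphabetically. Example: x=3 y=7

Step 1: thread B executes B1 (y = 5). Shared: x=1 y=5. PCs: A@0 B@1
Step 2: thread A executes A1 (y = y * 3). Shared: x=1 y=15. PCs: A@1 B@1
Step 3: thread B executes B2 (x = 8). Shared: x=8 y=15. PCs: A@1 B@2
Step 4: thread A executes A2 (y = 1). Shared: x=8 y=1. PCs: A@2 B@2
Step 5: thread A executes A3 (y = y + 5). Shared: x=8 y=6. PCs: A@3 B@2
Step 6: thread A executes A4 (x = x + 1). Shared: x=9 y=6. PCs: A@4 B@2
Step 7: thread B executes B3 (y = 2). Shared: x=9 y=2. PCs: A@4 B@3

Answer: x=9 y=2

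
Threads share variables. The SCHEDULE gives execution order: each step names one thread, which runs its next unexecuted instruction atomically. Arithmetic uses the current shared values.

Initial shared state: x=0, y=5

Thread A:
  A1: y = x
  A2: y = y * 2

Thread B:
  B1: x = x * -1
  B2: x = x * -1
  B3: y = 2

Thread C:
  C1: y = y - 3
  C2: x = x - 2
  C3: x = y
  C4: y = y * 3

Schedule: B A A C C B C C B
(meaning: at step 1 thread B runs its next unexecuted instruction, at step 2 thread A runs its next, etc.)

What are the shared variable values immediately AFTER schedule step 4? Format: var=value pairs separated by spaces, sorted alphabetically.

Answer: x=0 y=-3

Derivation:
Step 1: thread B executes B1 (x = x * -1). Shared: x=0 y=5. PCs: A@0 B@1 C@0
Step 2: thread A executes A1 (y = x). Shared: x=0 y=0. PCs: A@1 B@1 C@0
Step 3: thread A executes A2 (y = y * 2). Shared: x=0 y=0. PCs: A@2 B@1 C@0
Step 4: thread C executes C1 (y = y - 3). Shared: x=0 y=-3. PCs: A@2 B@1 C@1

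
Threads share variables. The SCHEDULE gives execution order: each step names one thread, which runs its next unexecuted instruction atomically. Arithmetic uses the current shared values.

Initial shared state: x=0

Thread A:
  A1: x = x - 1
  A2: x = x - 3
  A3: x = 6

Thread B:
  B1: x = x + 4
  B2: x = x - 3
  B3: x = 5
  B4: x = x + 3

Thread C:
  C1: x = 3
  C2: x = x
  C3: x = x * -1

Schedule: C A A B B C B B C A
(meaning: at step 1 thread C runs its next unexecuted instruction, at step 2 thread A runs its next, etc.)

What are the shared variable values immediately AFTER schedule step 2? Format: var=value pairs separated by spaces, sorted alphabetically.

Answer: x=2

Derivation:
Step 1: thread C executes C1 (x = 3). Shared: x=3. PCs: A@0 B@0 C@1
Step 2: thread A executes A1 (x = x - 1). Shared: x=2. PCs: A@1 B@0 C@1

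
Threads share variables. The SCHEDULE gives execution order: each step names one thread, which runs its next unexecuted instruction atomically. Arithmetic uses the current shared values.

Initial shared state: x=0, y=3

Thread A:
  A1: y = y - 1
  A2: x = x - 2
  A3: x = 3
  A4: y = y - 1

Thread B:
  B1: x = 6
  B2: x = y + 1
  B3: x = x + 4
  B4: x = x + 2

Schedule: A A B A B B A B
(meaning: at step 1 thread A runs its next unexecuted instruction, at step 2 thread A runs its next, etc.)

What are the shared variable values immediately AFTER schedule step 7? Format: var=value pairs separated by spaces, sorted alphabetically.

Step 1: thread A executes A1 (y = y - 1). Shared: x=0 y=2. PCs: A@1 B@0
Step 2: thread A executes A2 (x = x - 2). Shared: x=-2 y=2. PCs: A@2 B@0
Step 3: thread B executes B1 (x = 6). Shared: x=6 y=2. PCs: A@2 B@1
Step 4: thread A executes A3 (x = 3). Shared: x=3 y=2. PCs: A@3 B@1
Step 5: thread B executes B2 (x = y + 1). Shared: x=3 y=2. PCs: A@3 B@2
Step 6: thread B executes B3 (x = x + 4). Shared: x=7 y=2. PCs: A@3 B@3
Step 7: thread A executes A4 (y = y - 1). Shared: x=7 y=1. PCs: A@4 B@3

Answer: x=7 y=1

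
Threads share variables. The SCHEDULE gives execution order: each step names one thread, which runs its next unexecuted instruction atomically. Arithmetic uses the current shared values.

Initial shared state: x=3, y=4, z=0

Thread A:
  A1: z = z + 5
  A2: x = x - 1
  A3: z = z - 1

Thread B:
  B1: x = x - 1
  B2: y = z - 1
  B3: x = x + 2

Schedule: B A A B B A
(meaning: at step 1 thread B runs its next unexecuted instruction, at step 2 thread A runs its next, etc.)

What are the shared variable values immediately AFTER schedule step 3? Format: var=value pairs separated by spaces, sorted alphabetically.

Step 1: thread B executes B1 (x = x - 1). Shared: x=2 y=4 z=0. PCs: A@0 B@1
Step 2: thread A executes A1 (z = z + 5). Shared: x=2 y=4 z=5. PCs: A@1 B@1
Step 3: thread A executes A2 (x = x - 1). Shared: x=1 y=4 z=5. PCs: A@2 B@1

Answer: x=1 y=4 z=5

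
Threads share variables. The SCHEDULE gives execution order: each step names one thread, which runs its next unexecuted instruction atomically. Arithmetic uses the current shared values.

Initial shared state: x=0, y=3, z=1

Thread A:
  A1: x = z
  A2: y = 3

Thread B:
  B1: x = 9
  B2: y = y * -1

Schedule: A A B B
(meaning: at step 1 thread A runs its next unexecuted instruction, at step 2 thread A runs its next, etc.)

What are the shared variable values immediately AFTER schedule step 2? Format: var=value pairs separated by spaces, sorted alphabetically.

Answer: x=1 y=3 z=1

Derivation:
Step 1: thread A executes A1 (x = z). Shared: x=1 y=3 z=1. PCs: A@1 B@0
Step 2: thread A executes A2 (y = 3). Shared: x=1 y=3 z=1. PCs: A@2 B@0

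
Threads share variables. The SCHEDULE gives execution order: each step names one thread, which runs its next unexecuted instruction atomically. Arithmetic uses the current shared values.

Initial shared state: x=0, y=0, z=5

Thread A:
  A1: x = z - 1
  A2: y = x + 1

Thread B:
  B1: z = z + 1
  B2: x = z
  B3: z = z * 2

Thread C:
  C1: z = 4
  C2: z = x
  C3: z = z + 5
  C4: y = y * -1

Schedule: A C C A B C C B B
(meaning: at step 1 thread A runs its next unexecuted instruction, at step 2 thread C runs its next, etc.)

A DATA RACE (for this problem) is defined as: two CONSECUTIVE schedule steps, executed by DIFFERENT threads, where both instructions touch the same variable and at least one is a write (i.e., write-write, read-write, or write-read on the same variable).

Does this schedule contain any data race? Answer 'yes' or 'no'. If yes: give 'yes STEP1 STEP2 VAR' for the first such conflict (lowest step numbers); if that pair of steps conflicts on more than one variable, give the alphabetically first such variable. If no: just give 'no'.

Steps 1,2: A(x = z - 1) vs C(z = 4). RACE on z (R-W).
Steps 2,3: same thread (C). No race.
Steps 3,4: C(r=x,w=z) vs A(r=x,w=y). No conflict.
Steps 4,5: A(r=x,w=y) vs B(r=z,w=z). No conflict.
Steps 5,6: B(z = z + 1) vs C(z = z + 5). RACE on z (W-W).
Steps 6,7: same thread (C). No race.
Steps 7,8: C(r=y,w=y) vs B(r=z,w=x). No conflict.
Steps 8,9: same thread (B). No race.
First conflict at steps 1,2.

Answer: yes 1 2 z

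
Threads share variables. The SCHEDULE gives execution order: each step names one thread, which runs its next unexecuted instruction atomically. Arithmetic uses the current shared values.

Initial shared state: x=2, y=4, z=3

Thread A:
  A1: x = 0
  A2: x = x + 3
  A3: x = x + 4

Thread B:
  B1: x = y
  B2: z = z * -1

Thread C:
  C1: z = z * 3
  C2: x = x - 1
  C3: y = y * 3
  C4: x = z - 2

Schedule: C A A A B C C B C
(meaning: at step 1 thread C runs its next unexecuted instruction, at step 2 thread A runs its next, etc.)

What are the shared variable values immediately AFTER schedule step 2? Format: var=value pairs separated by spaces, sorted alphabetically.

Step 1: thread C executes C1 (z = z * 3). Shared: x=2 y=4 z=9. PCs: A@0 B@0 C@1
Step 2: thread A executes A1 (x = 0). Shared: x=0 y=4 z=9. PCs: A@1 B@0 C@1

Answer: x=0 y=4 z=9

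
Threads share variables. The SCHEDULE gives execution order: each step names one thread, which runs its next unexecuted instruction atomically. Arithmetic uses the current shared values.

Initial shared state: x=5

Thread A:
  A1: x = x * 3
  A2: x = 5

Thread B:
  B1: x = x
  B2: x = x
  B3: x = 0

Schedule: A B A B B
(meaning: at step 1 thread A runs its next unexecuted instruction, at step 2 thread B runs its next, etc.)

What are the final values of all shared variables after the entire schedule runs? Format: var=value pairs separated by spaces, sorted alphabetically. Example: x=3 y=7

Answer: x=0

Derivation:
Step 1: thread A executes A1 (x = x * 3). Shared: x=15. PCs: A@1 B@0
Step 2: thread B executes B1 (x = x). Shared: x=15. PCs: A@1 B@1
Step 3: thread A executes A2 (x = 5). Shared: x=5. PCs: A@2 B@1
Step 4: thread B executes B2 (x = x). Shared: x=5. PCs: A@2 B@2
Step 5: thread B executes B3 (x = 0). Shared: x=0. PCs: A@2 B@3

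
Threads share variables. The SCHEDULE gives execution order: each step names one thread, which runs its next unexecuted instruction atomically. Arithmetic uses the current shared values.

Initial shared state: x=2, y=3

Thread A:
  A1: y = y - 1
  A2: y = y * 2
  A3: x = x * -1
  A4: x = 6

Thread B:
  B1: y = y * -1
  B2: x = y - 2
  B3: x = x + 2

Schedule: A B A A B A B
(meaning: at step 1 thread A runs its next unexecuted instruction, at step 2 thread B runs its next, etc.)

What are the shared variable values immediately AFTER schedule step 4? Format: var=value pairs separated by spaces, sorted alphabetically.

Answer: x=-2 y=-4

Derivation:
Step 1: thread A executes A1 (y = y - 1). Shared: x=2 y=2. PCs: A@1 B@0
Step 2: thread B executes B1 (y = y * -1). Shared: x=2 y=-2. PCs: A@1 B@1
Step 3: thread A executes A2 (y = y * 2). Shared: x=2 y=-4. PCs: A@2 B@1
Step 4: thread A executes A3 (x = x * -1). Shared: x=-2 y=-4. PCs: A@3 B@1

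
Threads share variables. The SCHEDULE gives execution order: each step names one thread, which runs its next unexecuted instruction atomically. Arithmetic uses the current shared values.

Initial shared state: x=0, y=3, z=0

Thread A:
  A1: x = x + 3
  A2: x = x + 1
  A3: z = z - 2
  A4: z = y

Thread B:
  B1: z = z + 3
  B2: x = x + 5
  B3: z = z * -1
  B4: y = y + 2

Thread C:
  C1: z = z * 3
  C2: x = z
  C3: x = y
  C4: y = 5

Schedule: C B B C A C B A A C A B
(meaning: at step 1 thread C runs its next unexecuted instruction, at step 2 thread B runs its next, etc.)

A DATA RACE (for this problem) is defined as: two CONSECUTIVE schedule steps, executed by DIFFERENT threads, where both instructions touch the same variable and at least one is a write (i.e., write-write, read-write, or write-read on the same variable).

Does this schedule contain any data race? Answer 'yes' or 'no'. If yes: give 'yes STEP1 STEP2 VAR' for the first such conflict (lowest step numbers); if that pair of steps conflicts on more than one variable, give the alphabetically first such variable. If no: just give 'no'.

Steps 1,2: C(z = z * 3) vs B(z = z + 3). RACE on z (W-W).
Steps 2,3: same thread (B). No race.
Steps 3,4: B(x = x + 5) vs C(x = z). RACE on x (W-W).
Steps 4,5: C(x = z) vs A(x = x + 3). RACE on x (W-W).
Steps 5,6: A(x = x + 3) vs C(x = y). RACE on x (W-W).
Steps 6,7: C(r=y,w=x) vs B(r=z,w=z). No conflict.
Steps 7,8: B(r=z,w=z) vs A(r=x,w=x). No conflict.
Steps 8,9: same thread (A). No race.
Steps 9,10: A(r=z,w=z) vs C(r=-,w=y). No conflict.
Steps 10,11: C(y = 5) vs A(z = y). RACE on y (W-R).
Steps 11,12: A(z = y) vs B(y = y + 2). RACE on y (R-W).
First conflict at steps 1,2.

Answer: yes 1 2 z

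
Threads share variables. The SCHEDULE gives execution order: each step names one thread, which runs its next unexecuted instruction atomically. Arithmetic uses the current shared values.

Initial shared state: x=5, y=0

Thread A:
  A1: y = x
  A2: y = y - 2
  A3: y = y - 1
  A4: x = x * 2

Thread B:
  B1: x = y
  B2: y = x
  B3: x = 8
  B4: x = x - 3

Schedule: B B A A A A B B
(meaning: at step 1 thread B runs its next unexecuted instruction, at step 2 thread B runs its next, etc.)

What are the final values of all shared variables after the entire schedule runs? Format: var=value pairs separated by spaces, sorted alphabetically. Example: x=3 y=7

Answer: x=5 y=-3

Derivation:
Step 1: thread B executes B1 (x = y). Shared: x=0 y=0. PCs: A@0 B@1
Step 2: thread B executes B2 (y = x). Shared: x=0 y=0. PCs: A@0 B@2
Step 3: thread A executes A1 (y = x). Shared: x=0 y=0. PCs: A@1 B@2
Step 4: thread A executes A2 (y = y - 2). Shared: x=0 y=-2. PCs: A@2 B@2
Step 5: thread A executes A3 (y = y - 1). Shared: x=0 y=-3. PCs: A@3 B@2
Step 6: thread A executes A4 (x = x * 2). Shared: x=0 y=-3. PCs: A@4 B@2
Step 7: thread B executes B3 (x = 8). Shared: x=8 y=-3. PCs: A@4 B@3
Step 8: thread B executes B4 (x = x - 3). Shared: x=5 y=-3. PCs: A@4 B@4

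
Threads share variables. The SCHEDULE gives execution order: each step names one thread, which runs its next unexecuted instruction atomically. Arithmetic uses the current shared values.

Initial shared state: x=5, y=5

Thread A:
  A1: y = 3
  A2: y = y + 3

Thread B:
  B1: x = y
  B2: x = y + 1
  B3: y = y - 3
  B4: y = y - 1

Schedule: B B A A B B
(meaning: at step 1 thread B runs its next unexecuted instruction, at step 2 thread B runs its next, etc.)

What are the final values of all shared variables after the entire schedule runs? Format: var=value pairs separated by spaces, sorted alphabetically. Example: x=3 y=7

Step 1: thread B executes B1 (x = y). Shared: x=5 y=5. PCs: A@0 B@1
Step 2: thread B executes B2 (x = y + 1). Shared: x=6 y=5. PCs: A@0 B@2
Step 3: thread A executes A1 (y = 3). Shared: x=6 y=3. PCs: A@1 B@2
Step 4: thread A executes A2 (y = y + 3). Shared: x=6 y=6. PCs: A@2 B@2
Step 5: thread B executes B3 (y = y - 3). Shared: x=6 y=3. PCs: A@2 B@3
Step 6: thread B executes B4 (y = y - 1). Shared: x=6 y=2. PCs: A@2 B@4

Answer: x=6 y=2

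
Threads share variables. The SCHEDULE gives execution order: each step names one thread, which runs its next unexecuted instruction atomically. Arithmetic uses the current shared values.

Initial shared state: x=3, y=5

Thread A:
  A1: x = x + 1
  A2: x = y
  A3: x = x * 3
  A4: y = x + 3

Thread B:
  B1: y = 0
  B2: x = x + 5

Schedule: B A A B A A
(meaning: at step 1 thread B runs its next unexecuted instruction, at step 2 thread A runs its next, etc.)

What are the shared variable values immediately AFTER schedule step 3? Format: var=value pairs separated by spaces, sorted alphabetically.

Answer: x=0 y=0

Derivation:
Step 1: thread B executes B1 (y = 0). Shared: x=3 y=0. PCs: A@0 B@1
Step 2: thread A executes A1 (x = x + 1). Shared: x=4 y=0. PCs: A@1 B@1
Step 3: thread A executes A2 (x = y). Shared: x=0 y=0. PCs: A@2 B@1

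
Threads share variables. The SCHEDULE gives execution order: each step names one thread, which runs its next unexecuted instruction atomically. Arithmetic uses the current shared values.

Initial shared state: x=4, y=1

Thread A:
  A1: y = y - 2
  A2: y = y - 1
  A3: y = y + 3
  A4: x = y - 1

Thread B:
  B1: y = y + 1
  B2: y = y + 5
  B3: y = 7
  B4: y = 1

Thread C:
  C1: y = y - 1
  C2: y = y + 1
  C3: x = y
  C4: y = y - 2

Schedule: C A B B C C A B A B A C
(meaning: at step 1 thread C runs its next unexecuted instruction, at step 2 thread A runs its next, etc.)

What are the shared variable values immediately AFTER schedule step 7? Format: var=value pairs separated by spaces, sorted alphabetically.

Step 1: thread C executes C1 (y = y - 1). Shared: x=4 y=0. PCs: A@0 B@0 C@1
Step 2: thread A executes A1 (y = y - 2). Shared: x=4 y=-2. PCs: A@1 B@0 C@1
Step 3: thread B executes B1 (y = y + 1). Shared: x=4 y=-1. PCs: A@1 B@1 C@1
Step 4: thread B executes B2 (y = y + 5). Shared: x=4 y=4. PCs: A@1 B@2 C@1
Step 5: thread C executes C2 (y = y + 1). Shared: x=4 y=5. PCs: A@1 B@2 C@2
Step 6: thread C executes C3 (x = y). Shared: x=5 y=5. PCs: A@1 B@2 C@3
Step 7: thread A executes A2 (y = y - 1). Shared: x=5 y=4. PCs: A@2 B@2 C@3

Answer: x=5 y=4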